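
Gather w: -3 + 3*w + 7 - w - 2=2*w + 2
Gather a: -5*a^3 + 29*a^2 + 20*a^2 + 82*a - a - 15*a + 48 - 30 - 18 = -5*a^3 + 49*a^2 + 66*a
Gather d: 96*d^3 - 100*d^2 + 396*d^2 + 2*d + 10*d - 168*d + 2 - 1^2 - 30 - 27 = 96*d^3 + 296*d^2 - 156*d - 56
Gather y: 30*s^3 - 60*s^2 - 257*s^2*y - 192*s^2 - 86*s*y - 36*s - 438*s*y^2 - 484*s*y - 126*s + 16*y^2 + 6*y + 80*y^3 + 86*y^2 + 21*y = 30*s^3 - 252*s^2 - 162*s + 80*y^3 + y^2*(102 - 438*s) + y*(-257*s^2 - 570*s + 27)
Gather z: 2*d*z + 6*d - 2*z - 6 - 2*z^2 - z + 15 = 6*d - 2*z^2 + z*(2*d - 3) + 9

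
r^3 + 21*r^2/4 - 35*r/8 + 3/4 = (r - 1/2)*(r - 1/4)*(r + 6)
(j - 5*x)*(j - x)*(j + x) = j^3 - 5*j^2*x - j*x^2 + 5*x^3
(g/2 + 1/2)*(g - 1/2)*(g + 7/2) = g^3/2 + 2*g^2 + 5*g/8 - 7/8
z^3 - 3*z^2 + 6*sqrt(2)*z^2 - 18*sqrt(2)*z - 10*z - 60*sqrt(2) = (z - 5)*(z + 2)*(z + 6*sqrt(2))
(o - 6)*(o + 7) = o^2 + o - 42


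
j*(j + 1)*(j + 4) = j^3 + 5*j^2 + 4*j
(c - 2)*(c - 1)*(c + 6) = c^3 + 3*c^2 - 16*c + 12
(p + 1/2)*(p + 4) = p^2 + 9*p/2 + 2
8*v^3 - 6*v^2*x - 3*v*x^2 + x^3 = (-4*v + x)*(-v + x)*(2*v + x)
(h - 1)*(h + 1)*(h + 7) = h^3 + 7*h^2 - h - 7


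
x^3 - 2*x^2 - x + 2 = (x - 2)*(x - 1)*(x + 1)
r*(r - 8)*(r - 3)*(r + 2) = r^4 - 9*r^3 + 2*r^2 + 48*r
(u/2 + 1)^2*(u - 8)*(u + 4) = u^4/4 - 11*u^2 - 36*u - 32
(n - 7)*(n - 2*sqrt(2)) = n^2 - 7*n - 2*sqrt(2)*n + 14*sqrt(2)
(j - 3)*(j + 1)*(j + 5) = j^3 + 3*j^2 - 13*j - 15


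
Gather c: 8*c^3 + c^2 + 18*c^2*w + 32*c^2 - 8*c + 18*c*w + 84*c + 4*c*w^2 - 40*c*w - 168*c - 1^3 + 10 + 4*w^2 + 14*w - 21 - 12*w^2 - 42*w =8*c^3 + c^2*(18*w + 33) + c*(4*w^2 - 22*w - 92) - 8*w^2 - 28*w - 12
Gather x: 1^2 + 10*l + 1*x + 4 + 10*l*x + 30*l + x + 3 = 40*l + x*(10*l + 2) + 8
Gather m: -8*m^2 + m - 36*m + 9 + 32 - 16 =-8*m^2 - 35*m + 25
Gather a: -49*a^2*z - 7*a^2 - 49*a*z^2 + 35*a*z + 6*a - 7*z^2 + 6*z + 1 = a^2*(-49*z - 7) + a*(-49*z^2 + 35*z + 6) - 7*z^2 + 6*z + 1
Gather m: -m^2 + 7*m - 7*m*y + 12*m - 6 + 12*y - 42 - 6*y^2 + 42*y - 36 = -m^2 + m*(19 - 7*y) - 6*y^2 + 54*y - 84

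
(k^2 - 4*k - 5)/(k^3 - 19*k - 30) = (k + 1)/(k^2 + 5*k + 6)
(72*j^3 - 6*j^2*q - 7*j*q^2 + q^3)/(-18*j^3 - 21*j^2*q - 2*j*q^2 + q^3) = (-4*j + q)/(j + q)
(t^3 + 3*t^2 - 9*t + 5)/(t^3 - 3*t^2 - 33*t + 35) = (t - 1)/(t - 7)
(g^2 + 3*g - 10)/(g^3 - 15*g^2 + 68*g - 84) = (g + 5)/(g^2 - 13*g + 42)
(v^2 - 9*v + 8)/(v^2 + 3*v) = (v^2 - 9*v + 8)/(v*(v + 3))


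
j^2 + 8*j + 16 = (j + 4)^2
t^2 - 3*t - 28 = (t - 7)*(t + 4)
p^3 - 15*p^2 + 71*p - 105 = (p - 7)*(p - 5)*(p - 3)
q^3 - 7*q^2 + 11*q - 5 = (q - 5)*(q - 1)^2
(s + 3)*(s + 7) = s^2 + 10*s + 21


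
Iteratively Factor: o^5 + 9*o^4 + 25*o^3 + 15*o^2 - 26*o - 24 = (o + 4)*(o^4 + 5*o^3 + 5*o^2 - 5*o - 6) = (o + 1)*(o + 4)*(o^3 + 4*o^2 + o - 6) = (o + 1)*(o + 2)*(o + 4)*(o^2 + 2*o - 3) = (o - 1)*(o + 1)*(o + 2)*(o + 4)*(o + 3)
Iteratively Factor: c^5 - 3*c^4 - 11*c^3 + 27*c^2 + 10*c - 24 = (c + 3)*(c^4 - 6*c^3 + 7*c^2 + 6*c - 8) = (c - 4)*(c + 3)*(c^3 - 2*c^2 - c + 2) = (c - 4)*(c + 1)*(c + 3)*(c^2 - 3*c + 2) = (c - 4)*(c - 2)*(c + 1)*(c + 3)*(c - 1)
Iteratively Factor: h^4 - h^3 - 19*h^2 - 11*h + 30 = (h + 3)*(h^3 - 4*h^2 - 7*h + 10) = (h - 1)*(h + 3)*(h^2 - 3*h - 10) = (h - 1)*(h + 2)*(h + 3)*(h - 5)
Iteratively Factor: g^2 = (g)*(g)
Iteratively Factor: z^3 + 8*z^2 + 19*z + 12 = (z + 1)*(z^2 + 7*z + 12) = (z + 1)*(z + 3)*(z + 4)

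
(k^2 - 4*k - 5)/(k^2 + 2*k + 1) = (k - 5)/(k + 1)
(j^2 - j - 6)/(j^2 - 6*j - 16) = (j - 3)/(j - 8)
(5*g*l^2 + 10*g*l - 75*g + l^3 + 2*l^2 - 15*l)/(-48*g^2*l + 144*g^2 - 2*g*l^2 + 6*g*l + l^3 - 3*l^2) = (-5*g*l - 25*g - l^2 - 5*l)/(48*g^2 + 2*g*l - l^2)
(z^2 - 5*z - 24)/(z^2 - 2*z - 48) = (z + 3)/(z + 6)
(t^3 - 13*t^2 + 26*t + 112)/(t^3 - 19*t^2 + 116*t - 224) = (t + 2)/(t - 4)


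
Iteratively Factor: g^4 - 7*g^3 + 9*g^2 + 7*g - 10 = (g + 1)*(g^3 - 8*g^2 + 17*g - 10) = (g - 1)*(g + 1)*(g^2 - 7*g + 10) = (g - 5)*(g - 1)*(g + 1)*(g - 2)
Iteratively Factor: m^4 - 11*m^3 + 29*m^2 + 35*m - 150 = (m - 5)*(m^3 - 6*m^2 - m + 30) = (m - 5)*(m + 2)*(m^2 - 8*m + 15) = (m - 5)^2*(m + 2)*(m - 3)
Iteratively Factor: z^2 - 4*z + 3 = (z - 1)*(z - 3)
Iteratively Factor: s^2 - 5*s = (s - 5)*(s)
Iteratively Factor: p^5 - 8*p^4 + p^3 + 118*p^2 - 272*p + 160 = (p - 1)*(p^4 - 7*p^3 - 6*p^2 + 112*p - 160) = (p - 4)*(p - 1)*(p^3 - 3*p^2 - 18*p + 40) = (p - 5)*(p - 4)*(p - 1)*(p^2 + 2*p - 8) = (p - 5)*(p - 4)*(p - 1)*(p + 4)*(p - 2)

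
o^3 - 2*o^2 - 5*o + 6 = (o - 3)*(o - 1)*(o + 2)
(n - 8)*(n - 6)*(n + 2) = n^3 - 12*n^2 + 20*n + 96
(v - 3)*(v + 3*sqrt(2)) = v^2 - 3*v + 3*sqrt(2)*v - 9*sqrt(2)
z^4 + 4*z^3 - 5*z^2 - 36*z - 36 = (z - 3)*(z + 2)^2*(z + 3)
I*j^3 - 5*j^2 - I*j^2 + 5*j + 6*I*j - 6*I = (j - 1)*(j + 6*I)*(I*j + 1)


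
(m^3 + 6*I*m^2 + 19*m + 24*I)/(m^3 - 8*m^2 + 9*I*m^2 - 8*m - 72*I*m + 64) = (m - 3*I)/(m - 8)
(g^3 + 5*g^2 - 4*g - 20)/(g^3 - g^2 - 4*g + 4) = (g + 5)/(g - 1)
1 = 1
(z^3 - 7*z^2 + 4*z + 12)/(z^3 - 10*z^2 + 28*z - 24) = (z + 1)/(z - 2)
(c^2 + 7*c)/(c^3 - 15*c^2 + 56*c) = (c + 7)/(c^2 - 15*c + 56)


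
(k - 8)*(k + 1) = k^2 - 7*k - 8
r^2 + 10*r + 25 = (r + 5)^2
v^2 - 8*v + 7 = (v - 7)*(v - 1)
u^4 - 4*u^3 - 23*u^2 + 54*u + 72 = (u - 6)*(u - 3)*(u + 1)*(u + 4)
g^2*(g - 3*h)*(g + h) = g^4 - 2*g^3*h - 3*g^2*h^2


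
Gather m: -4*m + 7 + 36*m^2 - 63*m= 36*m^2 - 67*m + 7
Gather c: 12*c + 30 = 12*c + 30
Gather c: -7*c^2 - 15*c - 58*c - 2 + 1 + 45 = -7*c^2 - 73*c + 44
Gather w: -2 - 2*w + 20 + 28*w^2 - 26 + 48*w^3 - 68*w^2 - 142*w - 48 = 48*w^3 - 40*w^2 - 144*w - 56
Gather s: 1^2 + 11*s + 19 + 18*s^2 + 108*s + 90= 18*s^2 + 119*s + 110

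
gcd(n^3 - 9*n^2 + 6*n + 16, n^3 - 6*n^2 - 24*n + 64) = n^2 - 10*n + 16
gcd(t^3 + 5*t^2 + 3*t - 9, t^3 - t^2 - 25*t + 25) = t - 1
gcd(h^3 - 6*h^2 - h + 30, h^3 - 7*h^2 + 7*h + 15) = h^2 - 8*h + 15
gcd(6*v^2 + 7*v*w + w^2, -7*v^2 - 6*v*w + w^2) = v + w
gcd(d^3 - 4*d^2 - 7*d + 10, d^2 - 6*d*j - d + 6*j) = d - 1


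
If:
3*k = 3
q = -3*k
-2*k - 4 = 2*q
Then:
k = 1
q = -3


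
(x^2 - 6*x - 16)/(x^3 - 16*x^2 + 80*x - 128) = (x + 2)/(x^2 - 8*x + 16)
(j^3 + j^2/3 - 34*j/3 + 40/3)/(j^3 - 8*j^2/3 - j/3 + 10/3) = (j + 4)/(j + 1)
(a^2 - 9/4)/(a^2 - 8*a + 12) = (a^2 - 9/4)/(a^2 - 8*a + 12)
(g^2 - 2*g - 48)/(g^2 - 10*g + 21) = (g^2 - 2*g - 48)/(g^2 - 10*g + 21)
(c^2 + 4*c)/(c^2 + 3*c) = (c + 4)/(c + 3)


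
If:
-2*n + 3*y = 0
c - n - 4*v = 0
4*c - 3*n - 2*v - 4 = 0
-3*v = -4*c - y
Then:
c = 68/157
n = -156/157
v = 56/157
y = -104/157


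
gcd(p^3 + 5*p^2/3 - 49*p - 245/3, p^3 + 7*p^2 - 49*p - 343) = p^2 - 49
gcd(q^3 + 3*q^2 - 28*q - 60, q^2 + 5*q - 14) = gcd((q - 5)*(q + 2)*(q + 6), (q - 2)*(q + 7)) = 1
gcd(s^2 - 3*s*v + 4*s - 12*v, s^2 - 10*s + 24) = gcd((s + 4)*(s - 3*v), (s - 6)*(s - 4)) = 1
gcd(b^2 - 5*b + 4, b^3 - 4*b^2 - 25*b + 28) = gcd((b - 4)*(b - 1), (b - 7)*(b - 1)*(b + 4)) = b - 1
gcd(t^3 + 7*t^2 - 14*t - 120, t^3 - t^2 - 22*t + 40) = t^2 + t - 20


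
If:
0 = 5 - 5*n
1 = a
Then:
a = 1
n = 1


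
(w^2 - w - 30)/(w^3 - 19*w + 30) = (w - 6)/(w^2 - 5*w + 6)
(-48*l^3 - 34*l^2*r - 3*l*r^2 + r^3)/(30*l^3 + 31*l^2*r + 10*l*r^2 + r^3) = (-8*l + r)/(5*l + r)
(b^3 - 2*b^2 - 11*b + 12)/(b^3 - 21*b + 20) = (b + 3)/(b + 5)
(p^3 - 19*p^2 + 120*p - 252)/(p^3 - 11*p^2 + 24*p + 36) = (p - 7)/(p + 1)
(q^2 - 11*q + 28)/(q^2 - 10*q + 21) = (q - 4)/(q - 3)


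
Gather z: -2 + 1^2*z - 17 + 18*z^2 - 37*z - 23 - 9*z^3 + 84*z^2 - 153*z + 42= -9*z^3 + 102*z^2 - 189*z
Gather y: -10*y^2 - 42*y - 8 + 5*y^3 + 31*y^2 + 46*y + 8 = 5*y^3 + 21*y^2 + 4*y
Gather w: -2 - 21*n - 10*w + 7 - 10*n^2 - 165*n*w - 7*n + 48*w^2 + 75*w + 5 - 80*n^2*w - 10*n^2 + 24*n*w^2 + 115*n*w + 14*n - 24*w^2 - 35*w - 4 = -20*n^2 - 14*n + w^2*(24*n + 24) + w*(-80*n^2 - 50*n + 30) + 6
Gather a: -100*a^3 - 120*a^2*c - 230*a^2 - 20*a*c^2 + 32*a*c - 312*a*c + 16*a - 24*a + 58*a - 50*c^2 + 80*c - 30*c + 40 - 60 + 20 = -100*a^3 + a^2*(-120*c - 230) + a*(-20*c^2 - 280*c + 50) - 50*c^2 + 50*c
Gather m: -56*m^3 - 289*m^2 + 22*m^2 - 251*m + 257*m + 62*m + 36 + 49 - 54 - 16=-56*m^3 - 267*m^2 + 68*m + 15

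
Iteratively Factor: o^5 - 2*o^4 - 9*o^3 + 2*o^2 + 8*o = (o - 1)*(o^4 - o^3 - 10*o^2 - 8*o) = o*(o - 1)*(o^3 - o^2 - 10*o - 8) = o*(o - 1)*(o + 2)*(o^2 - 3*o - 4) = o*(o - 4)*(o - 1)*(o + 2)*(o + 1)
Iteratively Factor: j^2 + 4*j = (j + 4)*(j)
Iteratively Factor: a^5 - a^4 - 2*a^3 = (a)*(a^4 - a^3 - 2*a^2) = a*(a - 2)*(a^3 + a^2) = a^2*(a - 2)*(a^2 + a) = a^3*(a - 2)*(a + 1)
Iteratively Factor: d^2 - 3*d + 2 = (d - 1)*(d - 2)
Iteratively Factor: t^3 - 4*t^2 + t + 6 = (t - 3)*(t^2 - t - 2) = (t - 3)*(t + 1)*(t - 2)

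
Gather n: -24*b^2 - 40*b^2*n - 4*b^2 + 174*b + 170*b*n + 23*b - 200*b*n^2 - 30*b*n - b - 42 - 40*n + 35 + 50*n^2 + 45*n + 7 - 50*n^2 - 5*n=-28*b^2 - 200*b*n^2 + 196*b + n*(-40*b^2 + 140*b)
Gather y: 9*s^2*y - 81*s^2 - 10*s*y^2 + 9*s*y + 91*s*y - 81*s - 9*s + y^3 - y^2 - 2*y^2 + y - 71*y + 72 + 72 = -81*s^2 - 90*s + y^3 + y^2*(-10*s - 3) + y*(9*s^2 + 100*s - 70) + 144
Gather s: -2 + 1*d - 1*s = d - s - 2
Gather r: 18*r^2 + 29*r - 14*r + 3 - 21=18*r^2 + 15*r - 18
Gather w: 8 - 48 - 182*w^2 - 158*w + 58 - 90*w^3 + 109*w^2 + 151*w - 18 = -90*w^3 - 73*w^2 - 7*w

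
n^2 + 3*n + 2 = (n + 1)*(n + 2)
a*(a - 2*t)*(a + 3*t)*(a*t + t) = a^4*t + a^3*t^2 + a^3*t - 6*a^2*t^3 + a^2*t^2 - 6*a*t^3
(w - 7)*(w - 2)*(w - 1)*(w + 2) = w^4 - 8*w^3 + 3*w^2 + 32*w - 28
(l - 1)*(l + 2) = l^2 + l - 2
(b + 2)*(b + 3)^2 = b^3 + 8*b^2 + 21*b + 18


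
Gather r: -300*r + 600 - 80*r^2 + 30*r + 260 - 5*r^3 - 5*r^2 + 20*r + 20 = -5*r^3 - 85*r^2 - 250*r + 880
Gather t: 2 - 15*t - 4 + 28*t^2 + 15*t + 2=28*t^2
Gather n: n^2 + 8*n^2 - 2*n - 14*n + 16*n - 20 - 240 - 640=9*n^2 - 900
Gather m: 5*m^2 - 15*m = 5*m^2 - 15*m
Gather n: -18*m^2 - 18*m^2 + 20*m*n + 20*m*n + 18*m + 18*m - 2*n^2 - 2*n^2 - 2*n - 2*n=-36*m^2 + 36*m - 4*n^2 + n*(40*m - 4)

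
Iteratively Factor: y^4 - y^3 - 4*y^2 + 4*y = (y - 1)*(y^3 - 4*y) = (y - 2)*(y - 1)*(y^2 + 2*y) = (y - 2)*(y - 1)*(y + 2)*(y)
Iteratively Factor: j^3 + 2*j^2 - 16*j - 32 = (j + 2)*(j^2 - 16) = (j + 2)*(j + 4)*(j - 4)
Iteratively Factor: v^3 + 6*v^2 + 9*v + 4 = (v + 4)*(v^2 + 2*v + 1) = (v + 1)*(v + 4)*(v + 1)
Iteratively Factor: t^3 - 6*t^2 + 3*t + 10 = (t - 2)*(t^2 - 4*t - 5) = (t - 5)*(t - 2)*(t + 1)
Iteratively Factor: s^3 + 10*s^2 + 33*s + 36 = (s + 3)*(s^2 + 7*s + 12) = (s + 3)*(s + 4)*(s + 3)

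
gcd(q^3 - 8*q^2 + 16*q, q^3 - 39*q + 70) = 1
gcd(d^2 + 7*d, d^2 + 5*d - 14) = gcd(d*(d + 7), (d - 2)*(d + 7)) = d + 7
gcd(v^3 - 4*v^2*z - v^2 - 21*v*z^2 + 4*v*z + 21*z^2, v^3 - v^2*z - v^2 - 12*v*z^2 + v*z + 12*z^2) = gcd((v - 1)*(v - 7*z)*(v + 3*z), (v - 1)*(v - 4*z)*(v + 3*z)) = v^2 + 3*v*z - v - 3*z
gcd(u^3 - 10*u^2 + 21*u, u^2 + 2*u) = u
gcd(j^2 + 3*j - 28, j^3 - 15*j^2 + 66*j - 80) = 1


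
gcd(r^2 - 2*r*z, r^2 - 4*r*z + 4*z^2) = -r + 2*z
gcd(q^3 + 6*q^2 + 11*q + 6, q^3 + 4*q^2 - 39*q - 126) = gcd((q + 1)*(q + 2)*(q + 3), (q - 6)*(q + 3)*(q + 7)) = q + 3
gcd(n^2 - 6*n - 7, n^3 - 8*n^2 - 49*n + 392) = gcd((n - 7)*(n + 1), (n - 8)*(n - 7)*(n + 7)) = n - 7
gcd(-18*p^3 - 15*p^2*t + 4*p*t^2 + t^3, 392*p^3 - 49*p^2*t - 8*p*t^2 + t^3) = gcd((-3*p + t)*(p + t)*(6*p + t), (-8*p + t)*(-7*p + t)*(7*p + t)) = 1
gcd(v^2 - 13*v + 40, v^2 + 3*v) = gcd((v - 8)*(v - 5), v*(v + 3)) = 1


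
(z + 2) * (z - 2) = z^2 - 4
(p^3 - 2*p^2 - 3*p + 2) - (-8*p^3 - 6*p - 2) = 9*p^3 - 2*p^2 + 3*p + 4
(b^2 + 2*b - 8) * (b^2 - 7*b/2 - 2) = b^4 - 3*b^3/2 - 17*b^2 + 24*b + 16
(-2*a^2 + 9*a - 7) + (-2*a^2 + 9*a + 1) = -4*a^2 + 18*a - 6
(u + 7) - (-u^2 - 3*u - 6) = u^2 + 4*u + 13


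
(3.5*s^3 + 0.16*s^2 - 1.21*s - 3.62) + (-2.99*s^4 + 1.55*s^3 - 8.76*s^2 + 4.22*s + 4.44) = -2.99*s^4 + 5.05*s^3 - 8.6*s^2 + 3.01*s + 0.82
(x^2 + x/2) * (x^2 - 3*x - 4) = x^4 - 5*x^3/2 - 11*x^2/2 - 2*x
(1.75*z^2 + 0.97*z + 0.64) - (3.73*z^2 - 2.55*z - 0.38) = -1.98*z^2 + 3.52*z + 1.02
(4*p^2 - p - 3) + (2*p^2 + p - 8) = 6*p^2 - 11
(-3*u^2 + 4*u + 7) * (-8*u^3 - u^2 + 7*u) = 24*u^5 - 29*u^4 - 81*u^3 + 21*u^2 + 49*u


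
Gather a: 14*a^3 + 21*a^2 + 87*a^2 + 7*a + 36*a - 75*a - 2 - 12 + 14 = 14*a^3 + 108*a^2 - 32*a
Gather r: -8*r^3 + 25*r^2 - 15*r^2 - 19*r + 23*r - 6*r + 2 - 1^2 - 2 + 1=-8*r^3 + 10*r^2 - 2*r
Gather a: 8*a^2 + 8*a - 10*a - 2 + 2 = 8*a^2 - 2*a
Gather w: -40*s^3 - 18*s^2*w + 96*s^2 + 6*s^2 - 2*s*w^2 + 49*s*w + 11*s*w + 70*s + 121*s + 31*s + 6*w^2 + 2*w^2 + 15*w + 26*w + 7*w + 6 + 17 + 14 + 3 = -40*s^3 + 102*s^2 + 222*s + w^2*(8 - 2*s) + w*(-18*s^2 + 60*s + 48) + 40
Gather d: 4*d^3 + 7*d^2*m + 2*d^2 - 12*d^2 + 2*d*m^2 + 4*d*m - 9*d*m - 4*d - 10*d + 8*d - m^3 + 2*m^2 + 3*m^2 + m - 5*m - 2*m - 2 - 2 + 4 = 4*d^3 + d^2*(7*m - 10) + d*(2*m^2 - 5*m - 6) - m^3 + 5*m^2 - 6*m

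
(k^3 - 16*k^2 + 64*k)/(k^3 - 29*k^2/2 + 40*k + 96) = 2*k/(2*k + 3)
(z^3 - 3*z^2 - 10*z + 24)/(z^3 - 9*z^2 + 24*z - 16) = (z^2 + z - 6)/(z^2 - 5*z + 4)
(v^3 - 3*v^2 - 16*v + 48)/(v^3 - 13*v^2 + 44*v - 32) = (v^2 + v - 12)/(v^2 - 9*v + 8)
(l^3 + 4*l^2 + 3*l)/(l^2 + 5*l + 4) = l*(l + 3)/(l + 4)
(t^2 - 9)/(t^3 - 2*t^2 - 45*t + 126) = (t + 3)/(t^2 + t - 42)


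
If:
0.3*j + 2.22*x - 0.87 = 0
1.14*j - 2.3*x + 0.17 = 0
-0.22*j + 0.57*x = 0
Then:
No Solution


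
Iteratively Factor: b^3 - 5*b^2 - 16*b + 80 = (b + 4)*(b^2 - 9*b + 20) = (b - 5)*(b + 4)*(b - 4)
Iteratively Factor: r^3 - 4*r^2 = (r)*(r^2 - 4*r) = r*(r - 4)*(r)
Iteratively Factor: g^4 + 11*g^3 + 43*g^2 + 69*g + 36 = (g + 1)*(g^3 + 10*g^2 + 33*g + 36) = (g + 1)*(g + 3)*(g^2 + 7*g + 12) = (g + 1)*(g + 3)*(g + 4)*(g + 3)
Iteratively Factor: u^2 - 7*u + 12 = (u - 4)*(u - 3)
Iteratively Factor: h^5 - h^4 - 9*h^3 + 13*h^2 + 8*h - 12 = (h - 1)*(h^4 - 9*h^2 + 4*h + 12) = (h - 2)*(h - 1)*(h^3 + 2*h^2 - 5*h - 6) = (h - 2)*(h - 1)*(h + 3)*(h^2 - h - 2) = (h - 2)*(h - 1)*(h + 1)*(h + 3)*(h - 2)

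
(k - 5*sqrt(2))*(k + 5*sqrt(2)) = k^2 - 50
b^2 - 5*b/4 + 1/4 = (b - 1)*(b - 1/4)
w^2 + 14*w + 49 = (w + 7)^2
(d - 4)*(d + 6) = d^2 + 2*d - 24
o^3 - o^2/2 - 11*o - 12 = (o - 4)*(o + 3/2)*(o + 2)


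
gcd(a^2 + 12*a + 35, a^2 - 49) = a + 7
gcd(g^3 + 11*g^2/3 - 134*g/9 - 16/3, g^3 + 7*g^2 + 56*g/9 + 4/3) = g^2 + 19*g/3 + 2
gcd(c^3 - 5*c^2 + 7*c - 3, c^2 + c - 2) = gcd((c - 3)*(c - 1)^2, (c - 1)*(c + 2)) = c - 1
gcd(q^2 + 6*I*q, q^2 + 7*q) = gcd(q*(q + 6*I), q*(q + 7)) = q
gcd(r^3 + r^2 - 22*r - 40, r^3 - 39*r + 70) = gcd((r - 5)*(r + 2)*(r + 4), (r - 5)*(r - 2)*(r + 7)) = r - 5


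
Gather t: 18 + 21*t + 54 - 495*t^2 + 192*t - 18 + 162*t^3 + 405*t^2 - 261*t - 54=162*t^3 - 90*t^2 - 48*t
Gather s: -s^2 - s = -s^2 - s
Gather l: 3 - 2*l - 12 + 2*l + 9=0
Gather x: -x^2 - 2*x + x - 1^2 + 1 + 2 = -x^2 - x + 2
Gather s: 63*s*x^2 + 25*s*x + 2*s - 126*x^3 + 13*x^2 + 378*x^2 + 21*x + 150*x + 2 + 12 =s*(63*x^2 + 25*x + 2) - 126*x^3 + 391*x^2 + 171*x + 14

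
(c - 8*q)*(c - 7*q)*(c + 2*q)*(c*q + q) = c^4*q - 13*c^3*q^2 + c^3*q + 26*c^2*q^3 - 13*c^2*q^2 + 112*c*q^4 + 26*c*q^3 + 112*q^4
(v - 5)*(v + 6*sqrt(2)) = v^2 - 5*v + 6*sqrt(2)*v - 30*sqrt(2)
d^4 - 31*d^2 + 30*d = d*(d - 5)*(d - 1)*(d + 6)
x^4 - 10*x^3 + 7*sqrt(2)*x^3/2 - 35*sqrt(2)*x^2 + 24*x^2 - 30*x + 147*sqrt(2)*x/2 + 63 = (x - 7)*(x - 3)*(x + sqrt(2)/2)*(x + 3*sqrt(2))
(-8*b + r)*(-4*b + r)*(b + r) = 32*b^3 + 20*b^2*r - 11*b*r^2 + r^3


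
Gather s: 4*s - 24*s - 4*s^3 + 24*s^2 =-4*s^3 + 24*s^2 - 20*s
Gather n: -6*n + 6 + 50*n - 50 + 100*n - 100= 144*n - 144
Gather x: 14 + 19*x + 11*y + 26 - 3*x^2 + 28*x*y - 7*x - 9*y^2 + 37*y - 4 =-3*x^2 + x*(28*y + 12) - 9*y^2 + 48*y + 36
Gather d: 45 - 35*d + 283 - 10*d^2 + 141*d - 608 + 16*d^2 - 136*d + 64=6*d^2 - 30*d - 216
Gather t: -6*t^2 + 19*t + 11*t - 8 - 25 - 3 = -6*t^2 + 30*t - 36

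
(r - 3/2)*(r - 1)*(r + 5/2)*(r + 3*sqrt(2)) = r^4 + 3*sqrt(2)*r^3 - 19*r^2/4 - 57*sqrt(2)*r/4 + 15*r/4 + 45*sqrt(2)/4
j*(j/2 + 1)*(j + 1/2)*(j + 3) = j^4/2 + 11*j^3/4 + 17*j^2/4 + 3*j/2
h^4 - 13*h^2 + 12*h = h*(h - 3)*(h - 1)*(h + 4)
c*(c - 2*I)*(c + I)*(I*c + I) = I*c^4 + c^3 + I*c^3 + c^2 + 2*I*c^2 + 2*I*c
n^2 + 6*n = n*(n + 6)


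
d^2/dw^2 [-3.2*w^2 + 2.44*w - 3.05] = -6.40000000000000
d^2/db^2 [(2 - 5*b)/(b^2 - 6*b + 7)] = 2*(-4*(b - 3)^2*(5*b - 2) + (15*b - 32)*(b^2 - 6*b + 7))/(b^2 - 6*b + 7)^3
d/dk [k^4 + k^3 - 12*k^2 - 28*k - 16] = 4*k^3 + 3*k^2 - 24*k - 28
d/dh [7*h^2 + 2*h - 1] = 14*h + 2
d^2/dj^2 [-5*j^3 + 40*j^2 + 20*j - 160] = 80 - 30*j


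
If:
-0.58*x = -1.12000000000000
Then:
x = 1.93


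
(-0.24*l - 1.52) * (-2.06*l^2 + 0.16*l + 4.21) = 0.4944*l^3 + 3.0928*l^2 - 1.2536*l - 6.3992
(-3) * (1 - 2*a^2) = 6*a^2 - 3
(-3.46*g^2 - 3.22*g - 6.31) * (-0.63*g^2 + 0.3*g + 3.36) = 2.1798*g^4 + 0.9906*g^3 - 8.6163*g^2 - 12.7122*g - 21.2016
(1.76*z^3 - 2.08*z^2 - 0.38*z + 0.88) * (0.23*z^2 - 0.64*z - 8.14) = 0.4048*z^5 - 1.6048*z^4 - 13.0826*z^3 + 17.3768*z^2 + 2.53*z - 7.1632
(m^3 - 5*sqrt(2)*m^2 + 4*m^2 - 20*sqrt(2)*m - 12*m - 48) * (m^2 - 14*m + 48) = m^5 - 10*m^4 - 5*sqrt(2)*m^4 - 20*m^3 + 50*sqrt(2)*m^3 + 40*sqrt(2)*m^2 + 312*m^2 - 960*sqrt(2)*m + 96*m - 2304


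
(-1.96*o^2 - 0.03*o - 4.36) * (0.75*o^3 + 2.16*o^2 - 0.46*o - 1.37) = -1.47*o^5 - 4.2561*o^4 - 2.4332*o^3 - 6.7186*o^2 + 2.0467*o + 5.9732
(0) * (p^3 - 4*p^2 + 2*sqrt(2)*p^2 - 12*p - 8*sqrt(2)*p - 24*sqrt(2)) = 0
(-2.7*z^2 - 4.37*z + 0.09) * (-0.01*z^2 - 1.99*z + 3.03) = 0.027*z^4 + 5.4167*z^3 + 0.514400000000002*z^2 - 13.4202*z + 0.2727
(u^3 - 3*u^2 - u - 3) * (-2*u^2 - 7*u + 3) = -2*u^5 - u^4 + 26*u^3 + 4*u^2 + 18*u - 9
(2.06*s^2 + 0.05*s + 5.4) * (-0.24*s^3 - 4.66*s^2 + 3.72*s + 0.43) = -0.4944*s^5 - 9.6116*s^4 + 6.1342*s^3 - 24.0922*s^2 + 20.1095*s + 2.322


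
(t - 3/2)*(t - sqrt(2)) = t^2 - 3*t/2 - sqrt(2)*t + 3*sqrt(2)/2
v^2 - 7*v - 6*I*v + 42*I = (v - 7)*(v - 6*I)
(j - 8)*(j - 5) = j^2 - 13*j + 40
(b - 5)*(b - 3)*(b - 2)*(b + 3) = b^4 - 7*b^3 + b^2 + 63*b - 90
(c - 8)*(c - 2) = c^2 - 10*c + 16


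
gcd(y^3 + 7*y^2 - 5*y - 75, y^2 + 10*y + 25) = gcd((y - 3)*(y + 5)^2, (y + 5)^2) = y^2 + 10*y + 25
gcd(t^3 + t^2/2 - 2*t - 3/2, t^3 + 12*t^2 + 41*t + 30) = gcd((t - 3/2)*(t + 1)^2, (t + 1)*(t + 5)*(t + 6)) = t + 1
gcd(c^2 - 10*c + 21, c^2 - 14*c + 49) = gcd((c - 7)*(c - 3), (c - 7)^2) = c - 7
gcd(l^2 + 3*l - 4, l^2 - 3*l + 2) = l - 1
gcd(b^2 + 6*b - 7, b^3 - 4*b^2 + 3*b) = b - 1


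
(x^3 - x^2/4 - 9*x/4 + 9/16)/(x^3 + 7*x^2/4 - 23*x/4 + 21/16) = (2*x + 3)/(2*x + 7)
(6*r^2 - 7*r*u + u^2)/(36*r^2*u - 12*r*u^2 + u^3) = (r - u)/(u*(6*r - u))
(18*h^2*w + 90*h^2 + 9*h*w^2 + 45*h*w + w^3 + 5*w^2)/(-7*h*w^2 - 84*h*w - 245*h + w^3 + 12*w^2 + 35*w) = (18*h^2 + 9*h*w + w^2)/(-7*h*w - 49*h + w^2 + 7*w)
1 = 1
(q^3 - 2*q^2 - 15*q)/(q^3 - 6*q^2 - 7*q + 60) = q/(q - 4)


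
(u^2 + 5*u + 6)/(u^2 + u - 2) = (u + 3)/(u - 1)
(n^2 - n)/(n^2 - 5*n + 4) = n/(n - 4)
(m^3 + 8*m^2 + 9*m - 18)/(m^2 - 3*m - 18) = (m^2 + 5*m - 6)/(m - 6)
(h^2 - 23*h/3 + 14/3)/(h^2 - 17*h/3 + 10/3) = (h - 7)/(h - 5)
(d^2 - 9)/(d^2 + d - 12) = (d + 3)/(d + 4)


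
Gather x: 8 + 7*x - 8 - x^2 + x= -x^2 + 8*x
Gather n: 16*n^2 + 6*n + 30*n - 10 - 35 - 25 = 16*n^2 + 36*n - 70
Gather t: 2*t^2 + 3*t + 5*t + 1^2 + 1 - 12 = 2*t^2 + 8*t - 10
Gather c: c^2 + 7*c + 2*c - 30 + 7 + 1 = c^2 + 9*c - 22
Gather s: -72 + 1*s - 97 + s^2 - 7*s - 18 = s^2 - 6*s - 187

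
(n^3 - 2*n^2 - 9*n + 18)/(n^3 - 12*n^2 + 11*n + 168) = (n^2 - 5*n + 6)/(n^2 - 15*n + 56)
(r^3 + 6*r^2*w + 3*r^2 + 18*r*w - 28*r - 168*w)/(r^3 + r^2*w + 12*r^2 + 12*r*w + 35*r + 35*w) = (r^2 + 6*r*w - 4*r - 24*w)/(r^2 + r*w + 5*r + 5*w)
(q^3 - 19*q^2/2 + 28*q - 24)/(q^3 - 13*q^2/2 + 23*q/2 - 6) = (q - 4)/(q - 1)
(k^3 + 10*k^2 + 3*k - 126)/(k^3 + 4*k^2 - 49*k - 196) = (k^2 + 3*k - 18)/(k^2 - 3*k - 28)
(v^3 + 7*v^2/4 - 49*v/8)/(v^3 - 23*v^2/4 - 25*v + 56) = v*(2*v + 7)/(2*(v^2 - 4*v - 32))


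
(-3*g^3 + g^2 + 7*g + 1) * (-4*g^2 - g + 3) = 12*g^5 - g^4 - 38*g^3 - 8*g^2 + 20*g + 3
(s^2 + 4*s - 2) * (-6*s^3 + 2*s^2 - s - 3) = -6*s^5 - 22*s^4 + 19*s^3 - 11*s^2 - 10*s + 6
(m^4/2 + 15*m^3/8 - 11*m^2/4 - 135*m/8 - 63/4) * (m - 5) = m^5/2 - 5*m^4/8 - 97*m^3/8 - 25*m^2/8 + 549*m/8 + 315/4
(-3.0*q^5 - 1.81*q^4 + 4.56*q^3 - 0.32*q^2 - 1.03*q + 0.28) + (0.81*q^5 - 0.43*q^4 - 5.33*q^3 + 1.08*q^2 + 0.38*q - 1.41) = -2.19*q^5 - 2.24*q^4 - 0.77*q^3 + 0.76*q^2 - 0.65*q - 1.13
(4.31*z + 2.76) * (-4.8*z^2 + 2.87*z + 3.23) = -20.688*z^3 - 0.878299999999999*z^2 + 21.8425*z + 8.9148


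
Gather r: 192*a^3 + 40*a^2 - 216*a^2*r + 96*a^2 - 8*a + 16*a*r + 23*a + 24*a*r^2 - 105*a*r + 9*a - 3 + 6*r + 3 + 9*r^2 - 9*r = 192*a^3 + 136*a^2 + 24*a + r^2*(24*a + 9) + r*(-216*a^2 - 89*a - 3)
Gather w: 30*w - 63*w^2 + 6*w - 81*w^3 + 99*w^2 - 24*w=-81*w^3 + 36*w^2 + 12*w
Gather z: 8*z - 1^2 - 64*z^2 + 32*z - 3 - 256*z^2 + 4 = -320*z^2 + 40*z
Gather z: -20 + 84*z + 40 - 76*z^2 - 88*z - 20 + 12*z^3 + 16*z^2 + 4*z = 12*z^3 - 60*z^2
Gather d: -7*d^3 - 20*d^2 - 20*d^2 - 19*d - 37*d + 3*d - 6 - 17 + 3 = -7*d^3 - 40*d^2 - 53*d - 20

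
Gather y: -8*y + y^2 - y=y^2 - 9*y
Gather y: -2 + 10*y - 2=10*y - 4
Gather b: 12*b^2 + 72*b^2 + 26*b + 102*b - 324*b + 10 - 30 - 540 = 84*b^2 - 196*b - 560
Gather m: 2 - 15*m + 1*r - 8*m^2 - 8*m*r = -8*m^2 + m*(-8*r - 15) + r + 2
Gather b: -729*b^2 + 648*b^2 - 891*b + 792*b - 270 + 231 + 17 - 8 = -81*b^2 - 99*b - 30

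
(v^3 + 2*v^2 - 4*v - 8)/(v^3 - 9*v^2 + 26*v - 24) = (v^2 + 4*v + 4)/(v^2 - 7*v + 12)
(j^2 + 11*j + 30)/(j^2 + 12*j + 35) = (j + 6)/(j + 7)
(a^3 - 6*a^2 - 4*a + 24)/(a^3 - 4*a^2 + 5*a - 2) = (a^2 - 4*a - 12)/(a^2 - 2*a + 1)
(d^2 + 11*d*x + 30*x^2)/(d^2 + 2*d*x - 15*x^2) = (-d - 6*x)/(-d + 3*x)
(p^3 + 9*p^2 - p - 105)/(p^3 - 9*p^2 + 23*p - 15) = (p^2 + 12*p + 35)/(p^2 - 6*p + 5)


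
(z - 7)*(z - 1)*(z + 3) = z^3 - 5*z^2 - 17*z + 21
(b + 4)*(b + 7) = b^2 + 11*b + 28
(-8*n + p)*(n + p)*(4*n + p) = -32*n^3 - 36*n^2*p - 3*n*p^2 + p^3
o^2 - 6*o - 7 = (o - 7)*(o + 1)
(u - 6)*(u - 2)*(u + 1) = u^3 - 7*u^2 + 4*u + 12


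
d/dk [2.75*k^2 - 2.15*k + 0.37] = 5.5*k - 2.15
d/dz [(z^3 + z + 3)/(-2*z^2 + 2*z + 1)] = (-2*z^4 + 4*z^3 + 5*z^2 + 12*z - 5)/(4*z^4 - 8*z^3 + 4*z + 1)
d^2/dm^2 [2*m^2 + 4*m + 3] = 4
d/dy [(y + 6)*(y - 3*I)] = 2*y + 6 - 3*I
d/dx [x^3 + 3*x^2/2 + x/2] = 3*x^2 + 3*x + 1/2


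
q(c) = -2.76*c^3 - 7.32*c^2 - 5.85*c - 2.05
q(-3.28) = 35.78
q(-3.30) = 36.73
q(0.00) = -2.05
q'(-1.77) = -5.88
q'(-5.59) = -182.75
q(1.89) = -57.89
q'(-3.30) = -47.71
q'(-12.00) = -1022.49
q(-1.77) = 0.68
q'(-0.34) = -1.83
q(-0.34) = -0.80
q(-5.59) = 284.02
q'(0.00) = -5.85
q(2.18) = -78.18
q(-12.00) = 3783.35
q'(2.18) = -77.12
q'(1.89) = -63.10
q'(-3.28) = -46.91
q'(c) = -8.28*c^2 - 14.64*c - 5.85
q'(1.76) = -57.26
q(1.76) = -50.07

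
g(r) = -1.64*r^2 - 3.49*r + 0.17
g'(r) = -3.28*r - 3.49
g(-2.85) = -3.20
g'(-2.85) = 5.86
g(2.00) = -13.37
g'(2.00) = -10.05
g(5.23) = -62.94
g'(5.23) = -20.64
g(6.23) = -85.23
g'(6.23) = -23.92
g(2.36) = -17.20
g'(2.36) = -11.23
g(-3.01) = -4.18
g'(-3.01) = 6.38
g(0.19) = -0.55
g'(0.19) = -4.11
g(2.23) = -15.77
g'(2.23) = -10.80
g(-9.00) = -101.26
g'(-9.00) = 26.03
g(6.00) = -79.81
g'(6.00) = -23.17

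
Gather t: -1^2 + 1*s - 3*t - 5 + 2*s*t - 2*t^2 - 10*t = s - 2*t^2 + t*(2*s - 13) - 6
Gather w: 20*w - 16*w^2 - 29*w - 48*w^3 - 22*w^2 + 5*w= -48*w^3 - 38*w^2 - 4*w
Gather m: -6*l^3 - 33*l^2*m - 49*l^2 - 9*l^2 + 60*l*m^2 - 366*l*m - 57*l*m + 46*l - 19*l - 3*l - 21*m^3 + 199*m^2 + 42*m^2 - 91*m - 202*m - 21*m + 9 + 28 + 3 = -6*l^3 - 58*l^2 + 24*l - 21*m^3 + m^2*(60*l + 241) + m*(-33*l^2 - 423*l - 314) + 40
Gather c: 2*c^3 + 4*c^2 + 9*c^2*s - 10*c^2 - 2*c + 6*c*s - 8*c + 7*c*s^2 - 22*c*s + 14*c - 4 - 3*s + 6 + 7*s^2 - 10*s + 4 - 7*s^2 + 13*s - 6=2*c^3 + c^2*(9*s - 6) + c*(7*s^2 - 16*s + 4)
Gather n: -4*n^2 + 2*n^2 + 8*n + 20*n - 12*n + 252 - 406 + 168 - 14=-2*n^2 + 16*n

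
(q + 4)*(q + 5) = q^2 + 9*q + 20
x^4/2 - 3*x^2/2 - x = x*(x/2 + 1/2)*(x - 2)*(x + 1)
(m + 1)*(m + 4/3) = m^2 + 7*m/3 + 4/3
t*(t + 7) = t^2 + 7*t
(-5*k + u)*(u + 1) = -5*k*u - 5*k + u^2 + u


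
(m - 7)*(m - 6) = m^2 - 13*m + 42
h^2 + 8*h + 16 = (h + 4)^2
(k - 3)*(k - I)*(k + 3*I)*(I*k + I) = I*k^4 - 2*k^3 - 2*I*k^3 + 4*k^2 + 6*k - 6*I*k - 9*I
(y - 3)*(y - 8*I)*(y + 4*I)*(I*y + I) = I*y^4 + 4*y^3 - 2*I*y^3 - 8*y^2 + 29*I*y^2 - 12*y - 64*I*y - 96*I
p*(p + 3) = p^2 + 3*p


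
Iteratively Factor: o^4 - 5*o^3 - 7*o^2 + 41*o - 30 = (o - 1)*(o^3 - 4*o^2 - 11*o + 30) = (o - 2)*(o - 1)*(o^2 - 2*o - 15) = (o - 5)*(o - 2)*(o - 1)*(o + 3)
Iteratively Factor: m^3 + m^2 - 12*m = (m)*(m^2 + m - 12) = m*(m - 3)*(m + 4)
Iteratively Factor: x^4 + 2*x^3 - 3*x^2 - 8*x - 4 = (x + 1)*(x^3 + x^2 - 4*x - 4) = (x - 2)*(x + 1)*(x^2 + 3*x + 2) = (x - 2)*(x + 1)*(x + 2)*(x + 1)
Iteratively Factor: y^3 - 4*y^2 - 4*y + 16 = (y - 2)*(y^2 - 2*y - 8) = (y - 2)*(y + 2)*(y - 4)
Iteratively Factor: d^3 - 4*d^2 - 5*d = (d + 1)*(d^2 - 5*d) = (d - 5)*(d + 1)*(d)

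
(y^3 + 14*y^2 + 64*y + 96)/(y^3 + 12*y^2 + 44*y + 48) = (y + 4)/(y + 2)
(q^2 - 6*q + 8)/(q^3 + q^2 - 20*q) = (q - 2)/(q*(q + 5))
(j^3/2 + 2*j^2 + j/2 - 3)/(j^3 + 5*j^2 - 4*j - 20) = (j^2 + 2*j - 3)/(2*(j^2 + 3*j - 10))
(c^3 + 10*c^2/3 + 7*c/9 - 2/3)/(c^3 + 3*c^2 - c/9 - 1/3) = (3*c + 2)/(3*c + 1)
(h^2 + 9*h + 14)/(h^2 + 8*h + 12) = (h + 7)/(h + 6)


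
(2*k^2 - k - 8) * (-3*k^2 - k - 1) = -6*k^4 + k^3 + 23*k^2 + 9*k + 8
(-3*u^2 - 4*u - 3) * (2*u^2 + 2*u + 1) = -6*u^4 - 14*u^3 - 17*u^2 - 10*u - 3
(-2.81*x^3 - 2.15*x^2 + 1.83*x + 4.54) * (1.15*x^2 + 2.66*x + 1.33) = -3.2315*x^5 - 9.9471*x^4 - 7.3518*x^3 + 7.2293*x^2 + 14.5103*x + 6.0382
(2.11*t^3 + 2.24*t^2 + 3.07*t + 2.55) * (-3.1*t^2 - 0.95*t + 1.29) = -6.541*t^5 - 8.9485*t^4 - 8.9231*t^3 - 7.9319*t^2 + 1.5378*t + 3.2895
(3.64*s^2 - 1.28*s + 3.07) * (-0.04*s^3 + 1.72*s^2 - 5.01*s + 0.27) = -0.1456*s^5 + 6.312*s^4 - 20.5608*s^3 + 12.676*s^2 - 15.7263*s + 0.8289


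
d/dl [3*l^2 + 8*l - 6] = 6*l + 8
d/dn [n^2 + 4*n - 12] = 2*n + 4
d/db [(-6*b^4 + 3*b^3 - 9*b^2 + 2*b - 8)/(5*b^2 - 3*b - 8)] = (-60*b^5 + 69*b^4 + 174*b^3 - 55*b^2 + 224*b - 40)/(25*b^4 - 30*b^3 - 71*b^2 + 48*b + 64)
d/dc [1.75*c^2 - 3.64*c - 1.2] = 3.5*c - 3.64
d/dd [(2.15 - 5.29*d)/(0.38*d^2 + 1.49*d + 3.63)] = (2.0102*d^2 - 1.634*d - 22.4062)/(0.1444*d^4 + 1.1324*d^3 + 4.9789*d^2 + 10.8174*d + 13.1769)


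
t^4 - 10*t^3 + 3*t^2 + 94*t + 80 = (t - 8)*(t - 5)*(t + 1)*(t + 2)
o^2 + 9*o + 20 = (o + 4)*(o + 5)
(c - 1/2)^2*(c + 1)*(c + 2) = c^4 + 2*c^3 - 3*c^2/4 - 5*c/4 + 1/2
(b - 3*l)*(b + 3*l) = b^2 - 9*l^2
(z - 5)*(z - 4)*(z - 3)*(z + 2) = z^4 - 10*z^3 + 23*z^2 + 34*z - 120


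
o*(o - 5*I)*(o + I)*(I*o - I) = I*o^4 + 4*o^3 - I*o^3 - 4*o^2 + 5*I*o^2 - 5*I*o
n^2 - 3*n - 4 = (n - 4)*(n + 1)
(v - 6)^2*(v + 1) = v^3 - 11*v^2 + 24*v + 36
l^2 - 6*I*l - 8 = (l - 4*I)*(l - 2*I)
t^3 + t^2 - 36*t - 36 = (t - 6)*(t + 1)*(t + 6)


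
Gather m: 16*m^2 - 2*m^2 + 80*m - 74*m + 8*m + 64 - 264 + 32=14*m^2 + 14*m - 168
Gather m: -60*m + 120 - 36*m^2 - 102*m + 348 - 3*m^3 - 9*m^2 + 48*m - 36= -3*m^3 - 45*m^2 - 114*m + 432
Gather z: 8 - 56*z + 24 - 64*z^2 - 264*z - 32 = -64*z^2 - 320*z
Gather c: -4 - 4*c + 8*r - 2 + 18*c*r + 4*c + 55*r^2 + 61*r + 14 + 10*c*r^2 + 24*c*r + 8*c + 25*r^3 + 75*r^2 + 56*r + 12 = c*(10*r^2 + 42*r + 8) + 25*r^3 + 130*r^2 + 125*r + 20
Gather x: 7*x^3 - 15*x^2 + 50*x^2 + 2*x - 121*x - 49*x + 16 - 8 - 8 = 7*x^3 + 35*x^2 - 168*x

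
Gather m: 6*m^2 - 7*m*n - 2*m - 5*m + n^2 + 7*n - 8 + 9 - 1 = 6*m^2 + m*(-7*n - 7) + n^2 + 7*n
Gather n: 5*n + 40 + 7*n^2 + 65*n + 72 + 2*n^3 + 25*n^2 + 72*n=2*n^3 + 32*n^2 + 142*n + 112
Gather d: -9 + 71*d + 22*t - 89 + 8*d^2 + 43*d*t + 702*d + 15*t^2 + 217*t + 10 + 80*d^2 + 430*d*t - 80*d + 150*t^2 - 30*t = 88*d^2 + d*(473*t + 693) + 165*t^2 + 209*t - 88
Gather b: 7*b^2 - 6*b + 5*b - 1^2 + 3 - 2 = 7*b^2 - b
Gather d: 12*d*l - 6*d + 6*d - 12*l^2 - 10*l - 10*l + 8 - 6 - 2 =12*d*l - 12*l^2 - 20*l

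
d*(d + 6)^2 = d^3 + 12*d^2 + 36*d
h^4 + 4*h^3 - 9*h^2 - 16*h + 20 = (h - 2)*(h - 1)*(h + 2)*(h + 5)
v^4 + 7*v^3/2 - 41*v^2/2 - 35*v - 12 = (v - 4)*(v + 1/2)*(v + 1)*(v + 6)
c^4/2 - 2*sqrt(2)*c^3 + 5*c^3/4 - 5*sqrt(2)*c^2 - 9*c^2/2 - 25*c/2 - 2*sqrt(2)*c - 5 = (c/2 + sqrt(2)/2)*(c + 1/2)*(c + 2)*(c - 5*sqrt(2))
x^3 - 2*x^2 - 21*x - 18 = (x - 6)*(x + 1)*(x + 3)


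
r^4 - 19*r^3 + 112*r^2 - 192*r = r*(r - 8)^2*(r - 3)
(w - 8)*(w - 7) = w^2 - 15*w + 56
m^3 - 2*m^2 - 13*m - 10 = (m - 5)*(m + 1)*(m + 2)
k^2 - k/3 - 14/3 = (k - 7/3)*(k + 2)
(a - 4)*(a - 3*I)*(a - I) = a^3 - 4*a^2 - 4*I*a^2 - 3*a + 16*I*a + 12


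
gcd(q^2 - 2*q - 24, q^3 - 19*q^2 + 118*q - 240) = q - 6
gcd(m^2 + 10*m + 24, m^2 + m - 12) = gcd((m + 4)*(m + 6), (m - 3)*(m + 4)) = m + 4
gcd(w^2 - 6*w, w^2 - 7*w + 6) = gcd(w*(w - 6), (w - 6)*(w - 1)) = w - 6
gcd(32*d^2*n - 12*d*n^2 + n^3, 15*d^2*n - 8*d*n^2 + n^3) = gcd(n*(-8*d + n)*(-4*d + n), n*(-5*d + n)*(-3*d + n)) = n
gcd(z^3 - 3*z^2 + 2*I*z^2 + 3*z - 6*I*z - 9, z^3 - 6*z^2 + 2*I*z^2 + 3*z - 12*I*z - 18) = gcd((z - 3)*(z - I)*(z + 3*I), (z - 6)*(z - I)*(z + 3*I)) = z^2 + 2*I*z + 3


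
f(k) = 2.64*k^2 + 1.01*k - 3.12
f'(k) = 5.28*k + 1.01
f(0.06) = -3.05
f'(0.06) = 1.33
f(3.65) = 35.74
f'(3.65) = 20.28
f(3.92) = 41.41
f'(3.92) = 21.71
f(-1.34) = 0.27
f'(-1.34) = -6.07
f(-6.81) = 112.43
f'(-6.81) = -34.95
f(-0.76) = -2.36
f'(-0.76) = -3.00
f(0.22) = -2.77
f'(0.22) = 2.17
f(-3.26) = 21.64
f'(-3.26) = -16.20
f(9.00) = 219.81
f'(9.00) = 48.53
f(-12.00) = 364.92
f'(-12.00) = -62.35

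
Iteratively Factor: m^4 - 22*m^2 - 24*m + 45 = (m - 5)*(m^3 + 5*m^2 + 3*m - 9) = (m - 5)*(m + 3)*(m^2 + 2*m - 3) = (m - 5)*(m + 3)^2*(m - 1)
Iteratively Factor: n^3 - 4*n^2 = (n)*(n^2 - 4*n) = n^2*(n - 4)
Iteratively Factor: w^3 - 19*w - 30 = (w - 5)*(w^2 + 5*w + 6) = (w - 5)*(w + 3)*(w + 2)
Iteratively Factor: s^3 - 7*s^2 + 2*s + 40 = (s - 4)*(s^2 - 3*s - 10) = (s - 5)*(s - 4)*(s + 2)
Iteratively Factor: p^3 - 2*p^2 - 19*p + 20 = (p - 1)*(p^2 - p - 20) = (p - 5)*(p - 1)*(p + 4)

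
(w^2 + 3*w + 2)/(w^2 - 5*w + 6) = (w^2 + 3*w + 2)/(w^2 - 5*w + 6)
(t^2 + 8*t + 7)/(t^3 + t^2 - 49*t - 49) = 1/(t - 7)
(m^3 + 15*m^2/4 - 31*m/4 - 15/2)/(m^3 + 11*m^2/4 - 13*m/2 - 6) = (m + 5)/(m + 4)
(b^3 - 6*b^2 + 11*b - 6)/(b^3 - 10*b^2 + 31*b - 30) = (b - 1)/(b - 5)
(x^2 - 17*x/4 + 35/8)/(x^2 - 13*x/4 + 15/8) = (4*x - 7)/(4*x - 3)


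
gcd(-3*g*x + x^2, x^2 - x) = x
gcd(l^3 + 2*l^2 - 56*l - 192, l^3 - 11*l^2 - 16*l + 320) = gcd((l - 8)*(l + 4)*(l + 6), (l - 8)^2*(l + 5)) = l - 8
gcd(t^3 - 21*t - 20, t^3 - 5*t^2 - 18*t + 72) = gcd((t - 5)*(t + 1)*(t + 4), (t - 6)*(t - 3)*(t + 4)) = t + 4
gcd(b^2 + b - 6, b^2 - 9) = b + 3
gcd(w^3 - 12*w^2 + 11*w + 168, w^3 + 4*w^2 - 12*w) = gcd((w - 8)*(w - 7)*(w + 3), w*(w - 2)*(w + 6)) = 1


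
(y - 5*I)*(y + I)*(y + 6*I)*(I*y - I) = I*y^4 - 2*y^3 - I*y^3 + 2*y^2 + 29*I*y^2 - 30*y - 29*I*y + 30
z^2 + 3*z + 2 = (z + 1)*(z + 2)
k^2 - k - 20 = (k - 5)*(k + 4)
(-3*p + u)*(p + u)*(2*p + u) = -6*p^3 - 7*p^2*u + u^3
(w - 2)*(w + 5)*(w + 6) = w^3 + 9*w^2 + 8*w - 60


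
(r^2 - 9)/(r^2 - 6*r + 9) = (r + 3)/(r - 3)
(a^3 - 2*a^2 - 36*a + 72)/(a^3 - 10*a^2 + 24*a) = (a^2 + 4*a - 12)/(a*(a - 4))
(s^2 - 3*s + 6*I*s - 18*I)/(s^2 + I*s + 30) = (s - 3)/(s - 5*I)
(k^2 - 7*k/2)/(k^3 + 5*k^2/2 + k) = (2*k - 7)/(2*k^2 + 5*k + 2)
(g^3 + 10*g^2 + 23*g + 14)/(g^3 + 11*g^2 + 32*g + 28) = (g + 1)/(g + 2)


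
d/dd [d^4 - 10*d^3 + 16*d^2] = 2*d*(2*d^2 - 15*d + 16)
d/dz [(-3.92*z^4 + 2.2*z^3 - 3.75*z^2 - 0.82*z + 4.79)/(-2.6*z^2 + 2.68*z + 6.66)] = (20.384*z^5 - 37.2368*z^4 - 92.6368*z^3 + 31.774*z^2 - 25.042*z - 18.2984)/(6.76*z^4 - 13.936*z^3 - 27.4496*z^2 + 35.6976*z + 44.3556)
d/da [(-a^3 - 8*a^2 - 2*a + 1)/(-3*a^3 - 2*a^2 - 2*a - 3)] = 2*(-11*a^4 - 4*a^3 + 15*a^2 + 26*a + 4)/(9*a^6 + 12*a^5 + 16*a^4 + 26*a^3 + 16*a^2 + 12*a + 9)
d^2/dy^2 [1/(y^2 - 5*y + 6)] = 2*(-y^2 + 5*y + (2*y - 5)^2 - 6)/(y^2 - 5*y + 6)^3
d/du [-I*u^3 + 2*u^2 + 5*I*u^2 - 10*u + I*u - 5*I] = -3*I*u^2 + u*(4 + 10*I) - 10 + I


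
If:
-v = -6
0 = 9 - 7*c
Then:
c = 9/7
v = 6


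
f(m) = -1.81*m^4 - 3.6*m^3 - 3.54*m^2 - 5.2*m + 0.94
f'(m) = -7.24*m^3 - 10.8*m^2 - 7.08*m - 5.2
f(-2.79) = -43.60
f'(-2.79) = 87.72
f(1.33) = -26.37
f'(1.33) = -50.75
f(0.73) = -6.66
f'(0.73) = -18.94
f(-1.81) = 0.68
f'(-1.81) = 15.16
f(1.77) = -57.08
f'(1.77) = -91.71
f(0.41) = -2.09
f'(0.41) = -10.42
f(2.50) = -161.14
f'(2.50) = -203.52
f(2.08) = -91.47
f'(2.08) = -131.80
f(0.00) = 0.94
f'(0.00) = -5.20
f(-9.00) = -9490.01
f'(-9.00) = 4461.68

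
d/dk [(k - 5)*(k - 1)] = 2*k - 6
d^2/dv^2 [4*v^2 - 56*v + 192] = 8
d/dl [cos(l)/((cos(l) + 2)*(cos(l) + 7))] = (cos(l)^2 - 14)*sin(l)/((cos(l) + 2)^2*(cos(l) + 7)^2)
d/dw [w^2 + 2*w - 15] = 2*w + 2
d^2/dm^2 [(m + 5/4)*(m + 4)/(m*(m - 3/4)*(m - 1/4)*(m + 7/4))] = 384*(4096*m^8 + 46080*m^7 + 114176*m^6 + 52608*m^5 - 106224*m^4 - 43084*m^3 + 55040*m^2 - 10500*m + 735)/(m^3*(262144*m^9 + 589824*m^8 - 786432*m^7 - 1474560*m^6 + 1615872*m^5 + 778752*m^4 - 1520128*m^3 + 693504*m^2 - 132300*m + 9261))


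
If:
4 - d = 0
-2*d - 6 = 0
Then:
No Solution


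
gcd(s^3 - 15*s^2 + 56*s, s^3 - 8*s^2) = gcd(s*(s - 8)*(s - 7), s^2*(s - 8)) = s^2 - 8*s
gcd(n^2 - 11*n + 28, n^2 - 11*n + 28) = n^2 - 11*n + 28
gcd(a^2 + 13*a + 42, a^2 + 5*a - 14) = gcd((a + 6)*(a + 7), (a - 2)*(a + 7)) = a + 7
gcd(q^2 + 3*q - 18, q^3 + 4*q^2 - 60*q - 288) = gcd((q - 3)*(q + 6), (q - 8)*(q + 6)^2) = q + 6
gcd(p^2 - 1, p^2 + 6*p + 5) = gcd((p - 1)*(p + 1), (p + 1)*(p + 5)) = p + 1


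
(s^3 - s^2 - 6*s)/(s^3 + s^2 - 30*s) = (s^2 - s - 6)/(s^2 + s - 30)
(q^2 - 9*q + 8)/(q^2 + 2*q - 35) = (q^2 - 9*q + 8)/(q^2 + 2*q - 35)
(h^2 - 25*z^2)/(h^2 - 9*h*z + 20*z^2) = (-h - 5*z)/(-h + 4*z)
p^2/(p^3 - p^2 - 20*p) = p/(p^2 - p - 20)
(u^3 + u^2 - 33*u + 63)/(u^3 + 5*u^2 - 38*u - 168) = (u^2 - 6*u + 9)/(u^2 - 2*u - 24)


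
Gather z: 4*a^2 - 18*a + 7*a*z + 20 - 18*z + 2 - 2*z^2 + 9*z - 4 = 4*a^2 - 18*a - 2*z^2 + z*(7*a - 9) + 18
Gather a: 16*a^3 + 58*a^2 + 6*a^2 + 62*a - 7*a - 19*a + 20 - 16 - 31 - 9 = 16*a^3 + 64*a^2 + 36*a - 36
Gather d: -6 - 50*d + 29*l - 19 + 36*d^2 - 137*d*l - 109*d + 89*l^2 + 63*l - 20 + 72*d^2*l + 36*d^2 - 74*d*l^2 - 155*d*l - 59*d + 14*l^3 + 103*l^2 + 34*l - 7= d^2*(72*l + 72) + d*(-74*l^2 - 292*l - 218) + 14*l^3 + 192*l^2 + 126*l - 52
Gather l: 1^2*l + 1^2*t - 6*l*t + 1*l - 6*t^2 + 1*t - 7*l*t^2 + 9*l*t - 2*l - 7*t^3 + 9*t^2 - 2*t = l*(-7*t^2 + 3*t) - 7*t^3 + 3*t^2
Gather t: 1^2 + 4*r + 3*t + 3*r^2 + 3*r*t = 3*r^2 + 4*r + t*(3*r + 3) + 1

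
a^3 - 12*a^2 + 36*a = a*(a - 6)^2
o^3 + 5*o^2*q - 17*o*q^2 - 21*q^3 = (o - 3*q)*(o + q)*(o + 7*q)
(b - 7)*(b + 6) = b^2 - b - 42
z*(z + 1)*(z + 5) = z^3 + 6*z^2 + 5*z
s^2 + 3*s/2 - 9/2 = (s - 3/2)*(s + 3)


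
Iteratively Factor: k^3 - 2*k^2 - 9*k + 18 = (k + 3)*(k^2 - 5*k + 6) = (k - 3)*(k + 3)*(k - 2)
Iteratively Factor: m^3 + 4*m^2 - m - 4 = (m - 1)*(m^2 + 5*m + 4) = (m - 1)*(m + 4)*(m + 1)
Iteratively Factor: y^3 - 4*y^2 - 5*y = (y - 5)*(y^2 + y) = y*(y - 5)*(y + 1)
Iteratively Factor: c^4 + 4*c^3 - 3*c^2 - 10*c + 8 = (c + 4)*(c^3 - 3*c + 2) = (c - 1)*(c + 4)*(c^2 + c - 2) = (c - 1)*(c + 2)*(c + 4)*(c - 1)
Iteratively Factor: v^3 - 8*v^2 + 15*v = (v - 3)*(v^2 - 5*v) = (v - 5)*(v - 3)*(v)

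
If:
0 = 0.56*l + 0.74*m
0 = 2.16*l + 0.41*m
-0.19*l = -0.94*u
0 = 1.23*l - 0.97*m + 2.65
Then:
No Solution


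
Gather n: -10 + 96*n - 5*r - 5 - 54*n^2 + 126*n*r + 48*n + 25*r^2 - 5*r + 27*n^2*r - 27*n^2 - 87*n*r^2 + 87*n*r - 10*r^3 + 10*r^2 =n^2*(27*r - 81) + n*(-87*r^2 + 213*r + 144) - 10*r^3 + 35*r^2 - 10*r - 15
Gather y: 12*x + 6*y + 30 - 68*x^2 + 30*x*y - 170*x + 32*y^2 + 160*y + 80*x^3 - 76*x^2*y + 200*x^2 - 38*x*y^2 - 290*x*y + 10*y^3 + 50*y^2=80*x^3 + 132*x^2 - 158*x + 10*y^3 + y^2*(82 - 38*x) + y*(-76*x^2 - 260*x + 166) + 30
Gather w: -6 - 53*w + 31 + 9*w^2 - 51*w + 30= 9*w^2 - 104*w + 55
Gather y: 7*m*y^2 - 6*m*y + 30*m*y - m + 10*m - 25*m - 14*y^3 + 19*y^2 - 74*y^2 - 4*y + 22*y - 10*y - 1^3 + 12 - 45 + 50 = -16*m - 14*y^3 + y^2*(7*m - 55) + y*(24*m + 8) + 16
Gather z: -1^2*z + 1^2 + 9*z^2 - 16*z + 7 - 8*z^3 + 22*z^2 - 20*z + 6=-8*z^3 + 31*z^2 - 37*z + 14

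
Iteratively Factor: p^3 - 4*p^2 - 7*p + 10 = (p - 1)*(p^2 - 3*p - 10) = (p - 1)*(p + 2)*(p - 5)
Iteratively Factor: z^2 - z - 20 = (z - 5)*(z + 4)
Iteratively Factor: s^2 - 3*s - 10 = (s + 2)*(s - 5)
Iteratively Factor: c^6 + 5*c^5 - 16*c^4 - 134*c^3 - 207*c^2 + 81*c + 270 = (c + 3)*(c^5 + 2*c^4 - 22*c^3 - 68*c^2 - 3*c + 90) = (c + 3)^2*(c^4 - c^3 - 19*c^2 - 11*c + 30) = (c + 2)*(c + 3)^2*(c^3 - 3*c^2 - 13*c + 15) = (c - 1)*(c + 2)*(c + 3)^2*(c^2 - 2*c - 15) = (c - 5)*(c - 1)*(c + 2)*(c + 3)^2*(c + 3)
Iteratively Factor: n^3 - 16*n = (n)*(n^2 - 16) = n*(n + 4)*(n - 4)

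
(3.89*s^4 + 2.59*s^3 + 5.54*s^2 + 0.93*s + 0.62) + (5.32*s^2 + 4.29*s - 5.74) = 3.89*s^4 + 2.59*s^3 + 10.86*s^2 + 5.22*s - 5.12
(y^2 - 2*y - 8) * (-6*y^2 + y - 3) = -6*y^4 + 13*y^3 + 43*y^2 - 2*y + 24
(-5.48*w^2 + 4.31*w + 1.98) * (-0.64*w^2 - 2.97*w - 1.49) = 3.5072*w^4 + 13.5172*w^3 - 5.9027*w^2 - 12.3025*w - 2.9502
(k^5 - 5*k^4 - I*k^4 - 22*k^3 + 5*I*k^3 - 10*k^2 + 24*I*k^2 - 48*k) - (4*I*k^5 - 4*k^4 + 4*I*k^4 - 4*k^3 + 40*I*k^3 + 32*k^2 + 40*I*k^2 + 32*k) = k^5 - 4*I*k^5 - k^4 - 5*I*k^4 - 18*k^3 - 35*I*k^3 - 42*k^2 - 16*I*k^2 - 80*k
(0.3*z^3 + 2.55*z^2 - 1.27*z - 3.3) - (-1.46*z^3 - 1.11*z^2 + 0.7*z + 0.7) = 1.76*z^3 + 3.66*z^2 - 1.97*z - 4.0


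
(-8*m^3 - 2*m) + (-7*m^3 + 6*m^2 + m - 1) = -15*m^3 + 6*m^2 - m - 1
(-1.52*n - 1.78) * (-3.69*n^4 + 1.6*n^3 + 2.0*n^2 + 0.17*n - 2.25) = 5.6088*n^5 + 4.1362*n^4 - 5.888*n^3 - 3.8184*n^2 + 3.1174*n + 4.005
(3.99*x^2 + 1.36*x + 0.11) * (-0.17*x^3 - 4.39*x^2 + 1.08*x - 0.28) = -0.6783*x^5 - 17.7473*x^4 - 1.6799*x^3 - 0.1313*x^2 - 0.262*x - 0.0308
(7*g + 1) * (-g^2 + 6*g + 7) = -7*g^3 + 41*g^2 + 55*g + 7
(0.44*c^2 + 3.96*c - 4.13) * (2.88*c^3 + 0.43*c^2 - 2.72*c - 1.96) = 1.2672*c^5 + 11.594*c^4 - 11.3884*c^3 - 13.4095*c^2 + 3.472*c + 8.0948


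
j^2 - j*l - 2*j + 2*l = (j - 2)*(j - l)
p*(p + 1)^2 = p^3 + 2*p^2 + p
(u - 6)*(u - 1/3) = u^2 - 19*u/3 + 2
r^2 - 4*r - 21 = (r - 7)*(r + 3)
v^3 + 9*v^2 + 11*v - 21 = (v - 1)*(v + 3)*(v + 7)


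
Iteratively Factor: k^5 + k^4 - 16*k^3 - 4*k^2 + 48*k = (k + 2)*(k^4 - k^3 - 14*k^2 + 24*k) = (k - 2)*(k + 2)*(k^3 + k^2 - 12*k) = k*(k - 2)*(k + 2)*(k^2 + k - 12) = k*(k - 3)*(k - 2)*(k + 2)*(k + 4)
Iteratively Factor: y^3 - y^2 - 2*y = (y - 2)*(y^2 + y) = (y - 2)*(y + 1)*(y)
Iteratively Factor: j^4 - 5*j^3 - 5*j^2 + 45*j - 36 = (j - 1)*(j^3 - 4*j^2 - 9*j + 36) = (j - 3)*(j - 1)*(j^2 - j - 12) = (j - 3)*(j - 1)*(j + 3)*(j - 4)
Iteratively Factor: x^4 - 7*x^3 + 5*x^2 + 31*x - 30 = (x - 5)*(x^3 - 2*x^2 - 5*x + 6) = (x - 5)*(x + 2)*(x^2 - 4*x + 3) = (x - 5)*(x - 3)*(x + 2)*(x - 1)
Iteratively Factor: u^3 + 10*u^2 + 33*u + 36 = (u + 3)*(u^2 + 7*u + 12) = (u + 3)*(u + 4)*(u + 3)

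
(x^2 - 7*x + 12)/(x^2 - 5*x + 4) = (x - 3)/(x - 1)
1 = 1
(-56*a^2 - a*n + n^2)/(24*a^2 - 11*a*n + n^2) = (-7*a - n)/(3*a - n)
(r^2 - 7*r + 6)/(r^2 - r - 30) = (r - 1)/(r + 5)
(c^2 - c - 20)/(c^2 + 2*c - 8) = (c - 5)/(c - 2)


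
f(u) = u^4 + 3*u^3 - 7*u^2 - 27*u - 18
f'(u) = 4*u^3 + 9*u^2 - 14*u - 27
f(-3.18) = 2.86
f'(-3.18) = -20.10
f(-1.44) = 1.71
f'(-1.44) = -0.12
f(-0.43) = -7.89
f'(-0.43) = -19.63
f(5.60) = 1121.58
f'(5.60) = 879.30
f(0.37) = -28.78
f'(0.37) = -30.75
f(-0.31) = -10.38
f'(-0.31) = -21.91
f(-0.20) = -12.90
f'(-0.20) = -23.87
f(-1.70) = 1.28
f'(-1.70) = 3.16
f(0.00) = -18.00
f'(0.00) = -27.00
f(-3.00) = 0.00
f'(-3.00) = -12.00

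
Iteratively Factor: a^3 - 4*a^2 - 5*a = (a + 1)*(a^2 - 5*a) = (a - 5)*(a + 1)*(a)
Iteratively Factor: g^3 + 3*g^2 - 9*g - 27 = (g + 3)*(g^2 - 9) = (g + 3)^2*(g - 3)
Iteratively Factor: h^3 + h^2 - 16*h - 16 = (h + 1)*(h^2 - 16) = (h - 4)*(h + 1)*(h + 4)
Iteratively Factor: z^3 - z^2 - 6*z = (z)*(z^2 - z - 6) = z*(z + 2)*(z - 3)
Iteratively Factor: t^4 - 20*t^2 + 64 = (t + 4)*(t^3 - 4*t^2 - 4*t + 16) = (t + 2)*(t + 4)*(t^2 - 6*t + 8) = (t - 4)*(t + 2)*(t + 4)*(t - 2)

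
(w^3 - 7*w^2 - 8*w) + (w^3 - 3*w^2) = 2*w^3 - 10*w^2 - 8*w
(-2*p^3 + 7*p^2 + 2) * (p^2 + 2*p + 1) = -2*p^5 + 3*p^4 + 12*p^3 + 9*p^2 + 4*p + 2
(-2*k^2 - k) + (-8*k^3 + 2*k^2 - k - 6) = -8*k^3 - 2*k - 6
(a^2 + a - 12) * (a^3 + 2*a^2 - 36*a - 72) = a^5 + 3*a^4 - 46*a^3 - 132*a^2 + 360*a + 864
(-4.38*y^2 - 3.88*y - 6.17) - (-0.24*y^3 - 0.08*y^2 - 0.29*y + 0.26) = 0.24*y^3 - 4.3*y^2 - 3.59*y - 6.43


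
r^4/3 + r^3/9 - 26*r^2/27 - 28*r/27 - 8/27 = (r/3 + 1/3)*(r - 2)*(r + 2/3)^2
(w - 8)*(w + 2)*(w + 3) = w^3 - 3*w^2 - 34*w - 48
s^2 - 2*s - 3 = (s - 3)*(s + 1)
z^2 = z^2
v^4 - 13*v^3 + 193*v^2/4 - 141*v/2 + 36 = (v - 8)*(v - 2)*(v - 3/2)^2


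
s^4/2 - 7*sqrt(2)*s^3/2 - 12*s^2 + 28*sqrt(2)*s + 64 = (s/2 + sqrt(2))*(s - 8*sqrt(2))*(s - 2*sqrt(2))*(s + sqrt(2))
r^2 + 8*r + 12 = (r + 2)*(r + 6)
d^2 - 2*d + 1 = (d - 1)^2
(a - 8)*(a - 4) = a^2 - 12*a + 32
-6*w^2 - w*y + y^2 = (-3*w + y)*(2*w + y)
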